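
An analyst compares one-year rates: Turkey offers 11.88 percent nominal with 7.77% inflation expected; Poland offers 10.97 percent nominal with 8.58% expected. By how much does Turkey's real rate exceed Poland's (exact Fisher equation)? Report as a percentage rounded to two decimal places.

1.61%

Turkey: (1 + 0.1188)/(1 + 0.0777) − 1 = 3.8137%
Poland: (1 + 0.1097)/(1 + 0.0858) − 1 = 2.2011%
Differential = 3.8137% − 2.2011% = 1.6125% → 1.61%.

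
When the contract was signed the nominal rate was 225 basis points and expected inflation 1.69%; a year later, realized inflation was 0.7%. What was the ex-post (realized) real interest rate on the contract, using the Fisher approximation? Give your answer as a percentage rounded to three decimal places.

Ex-post: 2.25% − 0.7% = 1.550%
So the realized real rate is 1.550%.

1.550%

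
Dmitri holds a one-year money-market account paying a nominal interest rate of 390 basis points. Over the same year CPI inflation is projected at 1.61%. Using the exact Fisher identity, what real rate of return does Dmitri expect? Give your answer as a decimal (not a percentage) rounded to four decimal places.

1 + r = 1.03900 / 1.01610 = 1.022537
r = 1.022537 − 1 = 2.2537%, i.e. 0.0225.

0.0225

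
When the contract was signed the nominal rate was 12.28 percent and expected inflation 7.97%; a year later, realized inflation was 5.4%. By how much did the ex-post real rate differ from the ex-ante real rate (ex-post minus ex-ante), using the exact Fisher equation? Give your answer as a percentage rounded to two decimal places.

Ex-ante: (1 + 0.1228)/(1 + 0.0797) − 1 = 3.9918%
Ex-post: (1 + 0.1228)/(1 + 0.0540) − 1 = 6.5275%
Difference (ex-post − ex-ante) = 2.5357% → 2.54%.

2.54%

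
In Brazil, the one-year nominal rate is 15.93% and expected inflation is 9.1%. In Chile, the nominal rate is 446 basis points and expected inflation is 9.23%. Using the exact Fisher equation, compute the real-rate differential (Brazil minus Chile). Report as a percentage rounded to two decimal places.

10.63%

Brazil: (1 + 0.1593)/(1 + 0.0910) − 1 = 6.2603%
Chile: (1 + 0.0446)/(1 + 0.0923) − 1 = -4.3669%
Differential = 6.2603% − (-4.3669%) = 10.6272% → 10.63%.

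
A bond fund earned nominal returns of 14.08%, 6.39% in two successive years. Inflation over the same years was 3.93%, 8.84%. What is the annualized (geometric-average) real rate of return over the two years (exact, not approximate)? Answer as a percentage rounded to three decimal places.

Nominal growth factor = 1.1408 × 1.0639 = 1.213697120
Price-level growth factor = 1.0393 × 1.0884 = 1.131174120
Real growth factor = 1.213697120 / 1.131174120 = 1.072953402
Annualized real rate = 1.072953402^(1/2) − 1 = 3.58346% → 3.583%.

3.583%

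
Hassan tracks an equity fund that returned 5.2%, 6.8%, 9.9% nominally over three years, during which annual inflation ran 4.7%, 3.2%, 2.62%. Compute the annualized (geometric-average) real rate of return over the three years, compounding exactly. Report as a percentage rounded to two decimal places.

Nominal growth factor = 1.0520 × 1.0680 × 1.0990 = 1.23476606
Price-level growth factor = 1.0470 × 1.0320 × 1.0262 = 1.10881320
Real growth factor = 1.23476606 / 1.10881320 = 1.11359250
Annualized real rate = 1.11359250^(1/3) − 1 = 3.6515% → 3.65%.

3.65%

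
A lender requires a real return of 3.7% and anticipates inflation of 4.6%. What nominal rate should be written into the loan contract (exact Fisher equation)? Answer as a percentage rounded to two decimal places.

(1 + i) = (1 + r)(1 + π) = 1.03700 × 1.04600 = 1.084702
i = 1.084702 − 1, so the required nominal rate is 8.47%.

8.47%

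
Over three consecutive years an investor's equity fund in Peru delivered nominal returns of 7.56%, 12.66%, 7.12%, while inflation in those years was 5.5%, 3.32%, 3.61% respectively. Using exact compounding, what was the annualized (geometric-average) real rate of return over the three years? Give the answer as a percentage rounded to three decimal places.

4.749%

Compound the nominal returns: 1.0756 × 1.1266 × 1.0712 = 1.29804905.
Compound inflation: 1.0550 × 1.0332 × 1.0361 = 1.12937594.
Deflate: 1.29804905 / 1.12937594 = 1.14935072.
Annualized real rate = 1.14935072^(1/3) − 1 = 4.7492% → 4.749%.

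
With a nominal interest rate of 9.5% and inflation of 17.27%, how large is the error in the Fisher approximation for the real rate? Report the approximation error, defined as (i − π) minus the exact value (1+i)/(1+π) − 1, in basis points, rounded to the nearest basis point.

Approximate: r ≈ 9.500% − 17.270% = -7.7700%
Exact: (1 + 0.0950)/(1 + 0.1727) − 1 = -6.6257%
Error = -7.7700% − (-6.6257%) = -1.1443% → -114 basis points.

-114 basis points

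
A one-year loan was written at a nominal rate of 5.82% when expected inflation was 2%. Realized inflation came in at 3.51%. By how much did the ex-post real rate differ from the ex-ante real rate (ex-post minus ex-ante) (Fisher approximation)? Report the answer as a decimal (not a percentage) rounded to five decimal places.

Ex-ante: 5.82% − 2% = 3.820%
Ex-post: 5.82% − 3.51% = 2.310%
Difference (ex-post − ex-ante) = -1.5100% → -0.01510.

-0.01510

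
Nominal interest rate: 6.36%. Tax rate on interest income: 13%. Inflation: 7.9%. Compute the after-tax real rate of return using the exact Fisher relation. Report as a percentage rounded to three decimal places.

-2.194%

After-tax nominal return = 6.36% × (1 − 0.13) = 5.5332%.
1 + r = 1.055332 / 1.07900 = 0.9780649
After-tax real rate = 0.9780649 − 1 → -2.194%.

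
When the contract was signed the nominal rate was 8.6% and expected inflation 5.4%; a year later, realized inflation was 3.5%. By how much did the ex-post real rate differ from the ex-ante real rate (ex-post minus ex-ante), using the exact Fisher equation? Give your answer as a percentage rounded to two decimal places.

1.89%

Ex-ante: (1 + 0.0860)/(1 + 0.0540) − 1 = 3.0361%
Ex-post: (1 + 0.0860)/(1 + 0.0350) − 1 = 4.9275%
Difference (ex-post − ex-ante) = 1.8915% → 1.89%.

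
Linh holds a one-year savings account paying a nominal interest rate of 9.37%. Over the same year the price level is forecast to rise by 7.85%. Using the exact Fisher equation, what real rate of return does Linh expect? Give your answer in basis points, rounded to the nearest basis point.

141 basis points

1 + r = 1.09370 / 1.07850 = 1.014094
r = 1.014094 − 1 = 1.4094%, i.e. 141 basis points.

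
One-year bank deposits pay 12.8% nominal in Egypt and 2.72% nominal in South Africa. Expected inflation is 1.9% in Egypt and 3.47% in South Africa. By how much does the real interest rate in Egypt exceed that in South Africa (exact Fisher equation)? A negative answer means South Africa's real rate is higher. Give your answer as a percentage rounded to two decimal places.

11.42%

Egypt: (1 + 0.1280)/(1 + 0.0190) − 1 = 10.6968%
South Africa: (1 + 0.0272)/(1 + 0.0347) − 1 = -0.7248%
Differential = 10.6968% − (-0.7248%) = 11.4216% → 11.42%.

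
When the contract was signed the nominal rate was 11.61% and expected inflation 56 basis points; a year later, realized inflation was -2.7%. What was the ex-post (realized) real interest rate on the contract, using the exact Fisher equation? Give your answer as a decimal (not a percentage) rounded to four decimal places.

0.1471

Ex-post: (1 + 0.1161)/(1 − 0.0270) − 1 = 14.7071%
So the realized real rate is 0.1471.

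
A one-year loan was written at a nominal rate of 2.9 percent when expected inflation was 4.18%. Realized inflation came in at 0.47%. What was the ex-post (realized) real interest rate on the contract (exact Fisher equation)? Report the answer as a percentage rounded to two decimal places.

Ex-post: (1 + 0.0290)/(1 + 0.0047) − 1 = 2.4186%
So the realized real rate is 2.42%.

2.42%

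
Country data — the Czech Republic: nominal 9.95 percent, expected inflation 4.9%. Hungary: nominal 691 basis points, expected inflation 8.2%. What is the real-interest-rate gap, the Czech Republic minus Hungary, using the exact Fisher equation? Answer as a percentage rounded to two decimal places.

6.01%

The Czech Republic: (1 + 0.0995)/(1 + 0.0490) − 1 = 4.8141%
Hungary: (1 + 0.0691)/(1 + 0.0820) − 1 = -1.1922%
Differential = 4.8141% − (-1.1922%) = 6.0063% → 6.01%.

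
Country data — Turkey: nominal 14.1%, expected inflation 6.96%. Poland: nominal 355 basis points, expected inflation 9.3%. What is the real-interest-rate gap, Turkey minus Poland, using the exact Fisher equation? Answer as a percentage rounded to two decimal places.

Turkey: (1 + 0.1410)/(1 + 0.0696) − 1 = 6.6754%
Poland: (1 + 0.0355)/(1 + 0.0930) − 1 = -5.2608%
Differential = 6.6754% − (-5.2608%) = 11.9361% → 11.94%.

11.94%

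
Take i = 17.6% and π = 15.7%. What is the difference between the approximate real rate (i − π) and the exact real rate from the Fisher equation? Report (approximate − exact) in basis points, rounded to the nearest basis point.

26 basis points

Approximate: r ≈ 17.600% − 15.700% = 1.9000%
Exact: (1 + 0.1760)/(1 + 0.1570) − 1 = 1.6422%
Error = 1.9000% − 1.6422% = 0.2578% → 26 basis points.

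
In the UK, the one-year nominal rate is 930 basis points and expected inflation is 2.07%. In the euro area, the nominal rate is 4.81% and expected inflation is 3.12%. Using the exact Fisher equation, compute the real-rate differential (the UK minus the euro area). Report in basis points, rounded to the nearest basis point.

544 basis points

The UK: (1 + 0.0930)/(1 + 0.0207) − 1 = 7.0834%
The euro area: (1 + 0.0481)/(1 + 0.0312) − 1 = 1.6389%
Differential = 7.0834% − 1.6389% = 5.4445% → 544 basis points.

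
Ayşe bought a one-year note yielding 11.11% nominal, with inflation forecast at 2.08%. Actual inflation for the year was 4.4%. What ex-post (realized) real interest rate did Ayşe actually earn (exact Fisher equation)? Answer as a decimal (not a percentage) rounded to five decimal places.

Ex-post: (1 + 0.1111)/(1 + 0.0440) − 1 = 6.4272%
So the realized real rate is 0.06427.

0.06427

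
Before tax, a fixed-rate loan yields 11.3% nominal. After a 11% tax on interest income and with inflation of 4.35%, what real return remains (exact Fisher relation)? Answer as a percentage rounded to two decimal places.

After-tax nominal return = 11.3% × (1 − 0.11) = 10.0570%.
1 + r = 1.10057 / 1.04350 = 1.054691
After-tax real rate = 1.054691 − 1 → 5.47%.

5.47%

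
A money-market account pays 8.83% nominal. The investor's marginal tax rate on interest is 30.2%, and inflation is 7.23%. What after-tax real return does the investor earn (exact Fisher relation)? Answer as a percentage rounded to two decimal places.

After-tax nominal return = 8.83% × (1 − 0.302) = 6.16334%.
1 + r = 1.0616334 / 1.07230 = 0.990053
After-tax real rate = 0.990053 − 1 → -0.99%.

-0.99%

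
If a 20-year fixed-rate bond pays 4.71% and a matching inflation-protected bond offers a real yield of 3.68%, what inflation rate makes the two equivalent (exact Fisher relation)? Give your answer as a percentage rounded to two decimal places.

(1 + π) = (1 + i)/(1 + r) = 1.04710 / 1.03680 = 1.009934
Break-even inflation = 1.009934 − 1 → 0.99%.

0.99%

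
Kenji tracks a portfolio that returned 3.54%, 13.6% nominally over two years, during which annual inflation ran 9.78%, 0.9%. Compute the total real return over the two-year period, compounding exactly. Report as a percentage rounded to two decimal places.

Nominal growth factor = 1.0354 × 1.1360 = 1.176214
Price-level growth factor = 1.0978 × 1.0090 = 1.107680
Real growth factor = 1.176214 / 1.107680 = 1.061872
Total real return = 1.061872 − 1 → 6.19%.

6.19%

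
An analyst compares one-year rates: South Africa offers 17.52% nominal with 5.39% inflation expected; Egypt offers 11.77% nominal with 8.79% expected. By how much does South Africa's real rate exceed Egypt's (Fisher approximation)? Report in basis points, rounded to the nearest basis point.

South Africa: 17.52% − 5.39% = 12.130%
Egypt: 11.77% − 8.79% = 2.980%
Differential = 9.150% → 915 basis points.

915 basis points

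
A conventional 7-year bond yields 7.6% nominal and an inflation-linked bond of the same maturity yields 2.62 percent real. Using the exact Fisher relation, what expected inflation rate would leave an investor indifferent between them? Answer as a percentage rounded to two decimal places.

(1 + π) = (1 + i)/(1 + r) = 1.07600 / 1.02620 = 1.048529
Break-even inflation = 1.048529 − 1 → 4.85%.

4.85%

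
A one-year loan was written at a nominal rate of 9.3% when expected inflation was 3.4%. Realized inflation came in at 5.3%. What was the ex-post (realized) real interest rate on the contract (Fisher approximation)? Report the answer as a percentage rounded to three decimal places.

4.000%

Ex-post: 9.3% − 5.3% = 4.000%
So the realized real rate is 4.000%.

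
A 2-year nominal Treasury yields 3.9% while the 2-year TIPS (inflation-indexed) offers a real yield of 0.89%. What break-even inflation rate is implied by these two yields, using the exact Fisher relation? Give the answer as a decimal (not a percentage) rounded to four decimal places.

(1 + π) = (1 + i)/(1 + r) = 1.03900 / 1.00890 = 1.029834
Break-even inflation = 1.029834 − 1 → 0.0298.

0.0298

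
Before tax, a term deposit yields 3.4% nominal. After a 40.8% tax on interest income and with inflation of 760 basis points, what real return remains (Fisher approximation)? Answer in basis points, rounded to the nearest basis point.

After-tax nominal return = 3.4% × (1 − 0.408) = 2.0128%.
r ≈ 2.0128% − 7.6% → -559 basis points.

-559 basis points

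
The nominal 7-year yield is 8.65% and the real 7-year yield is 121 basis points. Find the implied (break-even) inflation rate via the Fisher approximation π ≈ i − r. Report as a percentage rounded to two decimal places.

π ≈ i − r = 8.65% − 1.21% → 7.44%.

7.44%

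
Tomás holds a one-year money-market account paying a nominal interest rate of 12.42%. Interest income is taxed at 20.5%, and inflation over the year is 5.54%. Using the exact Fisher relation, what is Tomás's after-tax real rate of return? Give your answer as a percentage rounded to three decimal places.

After-tax nominal return = 12.42% × (1 − 0.205) = 9.8739%.
1 + r = 1.098739 / 1.05540 = 1.041064
After-tax real rate = 1.041064 − 1 → 4.106%.

4.106%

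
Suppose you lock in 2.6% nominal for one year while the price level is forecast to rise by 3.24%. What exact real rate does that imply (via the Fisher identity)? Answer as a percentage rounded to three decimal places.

1 + r = 1.02600 / 1.03240 = 0.993801
r = 0.993801 − 1 = -0.6199%, i.e. -0.620%.

-0.620%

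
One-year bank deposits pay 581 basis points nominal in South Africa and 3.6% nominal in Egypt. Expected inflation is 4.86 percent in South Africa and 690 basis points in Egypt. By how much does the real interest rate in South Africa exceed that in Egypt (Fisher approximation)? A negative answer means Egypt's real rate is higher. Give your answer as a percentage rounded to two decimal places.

South Africa: 5.81% − 4.86% = 0.950%
Egypt: 3.6% − 6.9% = -3.300%
Differential = 4.250% → 4.25%.

4.25%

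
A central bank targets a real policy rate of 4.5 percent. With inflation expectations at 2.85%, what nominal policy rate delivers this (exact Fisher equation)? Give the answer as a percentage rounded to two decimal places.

(1 + i) = (1 + r)(1 + π) = 1.04500 × 1.02850 = 1.0747825
i = 1.0747825 − 1, so the required nominal rate is 7.48%.

7.48%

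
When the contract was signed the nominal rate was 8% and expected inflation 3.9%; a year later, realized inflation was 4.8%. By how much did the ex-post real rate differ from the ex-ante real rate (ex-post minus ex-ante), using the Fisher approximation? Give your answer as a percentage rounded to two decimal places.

-0.90%

Ex-ante: 8% − 3.9% = 4.100%
Ex-post: 8% − 4.8% = 3.200%
Difference (ex-post − ex-ante) = -0.9000% → -0.90%.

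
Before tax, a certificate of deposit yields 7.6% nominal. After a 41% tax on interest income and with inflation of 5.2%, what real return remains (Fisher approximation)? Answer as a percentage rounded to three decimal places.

-0.716%

After-tax nominal return = 7.6% × (1 − 0.41) = 4.4840%.
r ≈ 4.4840% − 5.2% → -0.716%.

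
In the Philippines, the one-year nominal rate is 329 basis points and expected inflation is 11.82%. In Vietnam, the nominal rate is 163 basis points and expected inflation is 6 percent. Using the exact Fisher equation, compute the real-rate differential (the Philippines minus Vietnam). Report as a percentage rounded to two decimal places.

The Philippines: (1 + 0.0329)/(1 + 0.1182) − 1 = -7.6283%
Vietnam: (1 + 0.0163)/(1 + 0.0600) − 1 = -4.1226%
Differential = -7.6283% − (-4.1226%) = -3.5057% → -3.51%.

-3.51%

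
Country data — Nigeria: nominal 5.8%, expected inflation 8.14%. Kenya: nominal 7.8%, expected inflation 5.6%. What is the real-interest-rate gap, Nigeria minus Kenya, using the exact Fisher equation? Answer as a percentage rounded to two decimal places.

Nigeria: (1 + 0.0580)/(1 + 0.0814) − 1 = -2.1639%
Kenya: (1 + 0.0780)/(1 + 0.0560) − 1 = 2.0833%
Differential = -2.1639% − 2.0833% = -4.2472% → -4.25%.

-4.25%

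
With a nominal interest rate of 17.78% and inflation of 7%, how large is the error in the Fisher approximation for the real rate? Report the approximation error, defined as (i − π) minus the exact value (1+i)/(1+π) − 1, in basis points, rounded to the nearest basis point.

71 basis points

Approximate: r ≈ 17.780% − 7.000% = 10.7800%
Exact: (1 + 0.1778)/(1 + 0.0700) − 1 = 10.0748%
Error = 10.7800% − 10.0748% = 0.7052% → 71 basis points.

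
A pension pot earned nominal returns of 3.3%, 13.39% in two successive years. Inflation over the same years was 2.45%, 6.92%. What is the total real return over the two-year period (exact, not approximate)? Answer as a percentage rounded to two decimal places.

6.93%

Compound the nominal returns: 1.0330 × 1.1339 = 1.171319.
Compound inflation: 1.0245 × 1.0692 = 1.095395.
Deflate: 1.171319 / 1.095395 = 1.069311.
Total real return = 1.069311 − 1 → 6.93%.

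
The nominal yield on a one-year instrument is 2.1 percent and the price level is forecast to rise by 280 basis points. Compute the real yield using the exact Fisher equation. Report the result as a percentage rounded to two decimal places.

By the Fisher identity, 1 + r = (1 + i)/(1 + π).
1 + r = 1.02100 / 1.02800 = 0.993191
r = 0.993191 − 1 = -0.6809%, i.e. -0.68%.

-0.68%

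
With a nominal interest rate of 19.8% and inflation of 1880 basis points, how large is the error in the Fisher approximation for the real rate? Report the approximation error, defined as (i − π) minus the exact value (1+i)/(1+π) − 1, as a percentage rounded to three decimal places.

Approximate: r ≈ 19.800% − 18.800% = 1.0000%
Exact: (1 + 0.1980)/(1 + 0.1880) − 1 = 0.8418%
Error = 1.0000% − 0.8418% = 0.1582% → 0.158%.

0.158%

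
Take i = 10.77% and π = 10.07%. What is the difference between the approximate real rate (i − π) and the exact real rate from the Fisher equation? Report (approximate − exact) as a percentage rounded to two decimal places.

0.06%

Approximate: r ≈ 10.770% − 10.070% = 0.7000%
Exact: (1 + 0.1077)/(1 + 0.1007) − 1 = 0.6360%
Error = 0.7000% − 0.6360% = 0.0640% → 0.06%.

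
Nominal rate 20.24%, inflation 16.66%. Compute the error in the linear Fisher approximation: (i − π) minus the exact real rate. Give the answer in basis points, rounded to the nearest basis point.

Approximate: r ≈ 20.240% − 16.660% = 3.5800%
Exact: (1 + 0.2024)/(1 + 0.1666) − 1 = 3.0687%
Error = 3.5800% − 3.0687% = 0.5113% → 51 basis points.

51 basis points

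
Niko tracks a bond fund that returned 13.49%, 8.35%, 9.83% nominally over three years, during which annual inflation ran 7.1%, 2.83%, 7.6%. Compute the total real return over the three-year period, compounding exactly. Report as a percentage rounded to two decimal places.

13.97%

Nominal growth factor = 1.1349 × 1.0835 × 1.0983 = 1.350540
Price-level growth factor = 1.0710 × 1.0283 × 1.0760 = 1.185009
Real growth factor = 1.350540 / 1.185009 = 1.139688
Total real return = 1.139688 − 1 → 13.97%.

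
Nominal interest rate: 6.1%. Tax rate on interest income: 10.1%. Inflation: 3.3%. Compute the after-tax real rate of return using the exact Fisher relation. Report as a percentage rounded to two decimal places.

After-tax nominal return = 6.1% × (1 − 0.101) = 5.4839%.
1 + r = 1.054839 / 1.03300 = 1.021141
After-tax real rate = 1.021141 − 1 → 2.11%.

2.11%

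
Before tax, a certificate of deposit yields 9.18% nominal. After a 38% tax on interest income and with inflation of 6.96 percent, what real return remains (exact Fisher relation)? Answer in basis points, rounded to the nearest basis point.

-119 basis points

After-tax nominal return = 9.18% × (1 − 0.38) = 5.6916%.
1 + r = 1.056916 / 1.06960 = 0.988141
After-tax real rate = 0.988141 − 1 → -119 basis points.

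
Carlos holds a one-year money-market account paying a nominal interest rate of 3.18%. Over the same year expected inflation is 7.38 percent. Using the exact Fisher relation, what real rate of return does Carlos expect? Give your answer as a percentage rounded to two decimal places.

-3.91%

By the Fisher relation, 1 + r = (1 + i)/(1 + π).
1 + r = 1.03180 / 1.07380 = 0.960887
r = 0.960887 − 1 = -3.9113%, i.e. -3.91%.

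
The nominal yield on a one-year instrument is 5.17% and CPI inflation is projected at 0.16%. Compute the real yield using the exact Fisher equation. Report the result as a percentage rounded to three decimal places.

By the Fisher identity, 1 + r = (1 + i)/(1 + π).
1 + r = 1.05170 / 1.00160 = 1.050020
r = 1.050020 − 1 = 5.0020%, i.e. 5.002%.

5.002%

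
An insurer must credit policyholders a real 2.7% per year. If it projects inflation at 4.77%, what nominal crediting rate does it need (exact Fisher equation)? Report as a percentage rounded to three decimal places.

7.599%

(1 + i) = (1 + r)(1 + π) = 1.02700 × 1.04770 = 1.0759879
i = 1.0759879 − 1, so the required nominal rate is 7.599%.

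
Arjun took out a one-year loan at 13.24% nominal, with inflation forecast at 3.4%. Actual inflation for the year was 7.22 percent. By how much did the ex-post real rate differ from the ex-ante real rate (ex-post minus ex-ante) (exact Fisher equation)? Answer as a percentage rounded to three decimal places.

-3.902%

Ex-ante: (1 + 0.1324)/(1 + 0.0340) − 1 = 9.5164%
Ex-post: (1 + 0.1324)/(1 + 0.0722) − 1 = 5.6146%
Difference (ex-post − ex-ante) = -3.9018% → -3.902%.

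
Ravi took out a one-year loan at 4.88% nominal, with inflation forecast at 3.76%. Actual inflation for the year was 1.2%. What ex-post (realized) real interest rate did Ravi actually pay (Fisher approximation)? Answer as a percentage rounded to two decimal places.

3.68%

Ex-post: 4.88% − 1.2% = 3.680%
So the realized real rate is 3.68%.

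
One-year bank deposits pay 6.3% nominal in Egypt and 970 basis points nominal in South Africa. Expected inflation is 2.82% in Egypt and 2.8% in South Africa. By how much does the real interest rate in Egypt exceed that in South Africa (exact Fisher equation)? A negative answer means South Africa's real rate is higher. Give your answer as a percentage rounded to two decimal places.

-3.33%

Egypt: (1 + 0.0630)/(1 + 0.0282) − 1 = 3.3846%
South Africa: (1 + 0.0970)/(1 + 0.0280) − 1 = 6.7121%
Differential = 3.3846% − 6.7121% = -3.3275% → -3.33%.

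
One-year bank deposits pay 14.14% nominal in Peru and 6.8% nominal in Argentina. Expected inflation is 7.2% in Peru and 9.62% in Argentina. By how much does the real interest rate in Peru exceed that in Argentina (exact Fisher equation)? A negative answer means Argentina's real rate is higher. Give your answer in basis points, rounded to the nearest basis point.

905 basis points

Peru: (1 + 0.1414)/(1 + 0.0720) − 1 = 6.4739%
Argentina: (1 + 0.0680)/(1 + 0.0962) − 1 = -2.5725%
Differential = 6.4739% − (-2.5725%) = 9.0464% → 905 basis points.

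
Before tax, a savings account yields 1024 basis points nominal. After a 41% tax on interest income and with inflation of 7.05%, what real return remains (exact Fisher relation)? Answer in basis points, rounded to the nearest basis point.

After-tax nominal return = 10.24% × (1 − 0.41) = 6.0416%.
1 + r = 1.060416 / 1.07050 = 0.990580
After-tax real rate = 0.990580 − 1 → -94 basis points.

-94 basis points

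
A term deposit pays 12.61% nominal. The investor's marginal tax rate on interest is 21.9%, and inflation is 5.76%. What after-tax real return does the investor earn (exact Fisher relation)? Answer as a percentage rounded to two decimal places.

3.87%

After-tax nominal return = 12.61% × (1 − 0.219) = 9.84841%.
1 + r = 1.0984841 / 1.05760 = 1.038657
After-tax real rate = 1.038657 − 1 → 3.87%.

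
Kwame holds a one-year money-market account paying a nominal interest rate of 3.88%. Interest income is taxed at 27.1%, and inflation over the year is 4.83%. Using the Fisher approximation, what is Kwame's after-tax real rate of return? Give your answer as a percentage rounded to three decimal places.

After-tax nominal return = 3.88% × (1 − 0.271) = 2.82852%.
r ≈ 2.82852% − 4.83% → -2.001%.

-2.001%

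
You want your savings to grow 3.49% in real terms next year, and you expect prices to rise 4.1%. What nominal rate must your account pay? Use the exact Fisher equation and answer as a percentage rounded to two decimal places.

(1 + i) = (1 + r)(1 + π) = 1.03490 × 1.04100 = 1.0773309
i = 1.0773309 − 1, so the required nominal rate is 7.73%.

7.73%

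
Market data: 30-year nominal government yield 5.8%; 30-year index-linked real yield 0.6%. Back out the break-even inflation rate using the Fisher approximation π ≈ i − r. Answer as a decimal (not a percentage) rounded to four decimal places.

0.0520

π ≈ i − r = 5.8% − 0.6% → 0.0520.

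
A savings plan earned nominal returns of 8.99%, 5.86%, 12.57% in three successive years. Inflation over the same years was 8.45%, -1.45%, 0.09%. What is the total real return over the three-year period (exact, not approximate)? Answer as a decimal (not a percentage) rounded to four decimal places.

0.2141

Compound the nominal returns: 1.0899 × 1.0586 × 1.1257 = 1.298797.
Compound inflation: 1.0845 × 0.9855 × 1.0009 = 1.069737.
Deflate: 1.298797 / 1.069737 = 1.214128.
Total real return = 1.214128 − 1 → 0.2141.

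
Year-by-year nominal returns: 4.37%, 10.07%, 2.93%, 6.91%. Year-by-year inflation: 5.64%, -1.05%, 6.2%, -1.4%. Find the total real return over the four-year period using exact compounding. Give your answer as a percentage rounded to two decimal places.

15.49%

Nominal growth factor = 1.0437 × 1.1007 × 1.0293 × 1.0691 = 1.264168
Price-level growth factor = 1.0564 × 0.9895 × 1.0620 × 0.9860 = 1.094575
Real growth factor = 1.264168 / 1.094575 = 1.154940
Total real return = 1.154940 − 1 → 15.49%.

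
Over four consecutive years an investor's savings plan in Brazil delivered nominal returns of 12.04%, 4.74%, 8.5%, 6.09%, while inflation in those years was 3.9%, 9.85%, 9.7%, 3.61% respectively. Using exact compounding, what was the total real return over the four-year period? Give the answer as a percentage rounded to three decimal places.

Compound the nominal returns: 1.1204 × 1.0474 × 1.0850 × 1.0609 = 1.350796.
Compound inflation: 1.0390 × 1.0985 × 1.0970 × 1.0361 = 1.297251.
Deflate: 1.350796 / 1.297251 = 1.041276.
Total real return = 1.041276 − 1 → 4.128%.

4.128%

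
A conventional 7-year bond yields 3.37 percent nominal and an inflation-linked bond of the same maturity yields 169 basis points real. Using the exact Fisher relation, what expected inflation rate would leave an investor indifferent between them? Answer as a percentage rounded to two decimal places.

(1 + π) = (1 + i)/(1 + r) = 1.03370 / 1.01690 = 1.016521
Break-even inflation = 1.016521 − 1 → 1.65%.

1.65%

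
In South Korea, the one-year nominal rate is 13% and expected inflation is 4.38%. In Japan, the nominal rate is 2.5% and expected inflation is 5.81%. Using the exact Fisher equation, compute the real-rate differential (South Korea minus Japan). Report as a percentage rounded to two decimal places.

South Korea: (1 + 0.1300)/(1 + 0.0438) − 1 = 8.2583%
Japan: (1 + 0.0250)/(1 + 0.0581) − 1 = -3.1282%
Differential = 8.2583% − (-3.1282%) = 11.3865% → 11.39%.

11.39%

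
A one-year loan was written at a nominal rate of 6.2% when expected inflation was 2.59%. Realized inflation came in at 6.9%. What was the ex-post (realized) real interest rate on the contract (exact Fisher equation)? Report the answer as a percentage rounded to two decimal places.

-0.65%

Ex-post: (1 + 0.0620)/(1 + 0.0690) − 1 = -0.6548%
So the realized real rate is -0.65%.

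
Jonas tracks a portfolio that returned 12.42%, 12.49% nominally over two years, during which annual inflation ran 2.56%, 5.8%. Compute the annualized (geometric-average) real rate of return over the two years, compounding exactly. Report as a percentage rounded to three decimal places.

7.956%

Compound the nominal returns: 1.1242 × 1.1249 = 1.26461258.
Compound inflation: 1.0256 × 1.0580 = 1.08508480.
Deflate: 1.26461258 / 1.08508480 = 1.16545046.
Annualized real rate = 1.16545046^(1/2) − 1 = 7.9560% → 7.956%.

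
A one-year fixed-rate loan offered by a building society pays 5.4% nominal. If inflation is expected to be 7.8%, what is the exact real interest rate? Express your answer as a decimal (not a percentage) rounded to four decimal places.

-0.0223

By the Fisher identity, 1 + r = (1 + i)/(1 + π).
1 + r = 1.05400 / 1.07800 = 0.977737
r = 0.977737 − 1 = -2.2263%, i.e. -0.0223.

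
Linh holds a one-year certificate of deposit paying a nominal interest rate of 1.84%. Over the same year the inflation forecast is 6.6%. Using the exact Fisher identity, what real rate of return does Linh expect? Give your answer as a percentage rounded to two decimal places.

By the Fisher identity, 1 + r = (1 + i)/(1 + π).
1 + r = 1.01840 / 1.06600 = 0.955347
r = 0.955347 − 1 = -4.4653%, i.e. -4.47%.

-4.47%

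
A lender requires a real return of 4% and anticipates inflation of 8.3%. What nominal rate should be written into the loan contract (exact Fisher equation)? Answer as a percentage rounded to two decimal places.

(1 + i) = (1 + r)(1 + π) = 1.04000 × 1.08300 = 1.12632
i = 1.12632 − 1, so the required nominal rate is 12.63%.

12.63%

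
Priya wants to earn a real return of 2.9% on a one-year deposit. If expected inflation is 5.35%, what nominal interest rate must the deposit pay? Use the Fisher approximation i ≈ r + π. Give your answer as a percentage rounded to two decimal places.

8.25%

i ≈ r + π = 2.9% + 5.35% = 8.25%.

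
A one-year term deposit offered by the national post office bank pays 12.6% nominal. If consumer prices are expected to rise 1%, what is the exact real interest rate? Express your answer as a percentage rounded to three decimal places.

By the Fisher relation, 1 + r = (1 + i)/(1 + π).
1 + r = 1.12600 / 1.01000 = 1.114851
r = 1.114851 − 1 = 11.4851%, i.e. 11.485%.

11.485%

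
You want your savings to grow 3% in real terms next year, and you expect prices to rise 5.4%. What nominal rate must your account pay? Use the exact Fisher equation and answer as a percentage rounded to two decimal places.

(1 + i) = (1 + r)(1 + π) = 1.03000 × 1.05400 = 1.08562
i = 1.08562 − 1, so the required nominal rate is 8.56%.

8.56%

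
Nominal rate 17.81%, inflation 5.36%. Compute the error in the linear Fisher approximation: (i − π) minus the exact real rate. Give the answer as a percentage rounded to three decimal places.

Approximate: r ≈ 17.810% − 5.360% = 12.4500%
Exact: (1 + 0.1781)/(1 + 0.0536) − 1 = 11.8166%
Error = 12.4500% − 11.8166% = 0.6334% → 0.633%.

0.633%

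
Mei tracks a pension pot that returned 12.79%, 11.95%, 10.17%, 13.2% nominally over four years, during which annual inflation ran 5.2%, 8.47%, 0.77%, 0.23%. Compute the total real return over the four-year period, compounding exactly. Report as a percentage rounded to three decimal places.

36.631%

Nominal growth factor = 1.1279 × 1.1195 × 1.1017 × 1.1320 = 1.574724
Price-level growth factor = 1.0520 × 1.0847 × 1.0077 × 1.0023 = 1.152536
Real growth factor = 1.574724 / 1.152536 = 1.366313
Total real return = 1.366313 − 1 → 36.631%.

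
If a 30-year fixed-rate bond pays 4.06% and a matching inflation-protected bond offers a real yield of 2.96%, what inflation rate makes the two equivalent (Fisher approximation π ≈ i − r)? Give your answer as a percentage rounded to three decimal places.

π ≈ i − r = 4.06% − 2.96% → 1.100%.

1.100%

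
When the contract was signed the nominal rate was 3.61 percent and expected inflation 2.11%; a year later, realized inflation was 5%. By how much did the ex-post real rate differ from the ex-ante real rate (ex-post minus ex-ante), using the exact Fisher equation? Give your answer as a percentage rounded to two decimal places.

-2.79%

Ex-ante: (1 + 0.0361)/(1 + 0.0211) − 1 = 1.4690%
Ex-post: (1 + 0.0361)/(1 + 0.0500) − 1 = -1.3238%
Difference (ex-post − ex-ante) = -2.7928% → -2.79%.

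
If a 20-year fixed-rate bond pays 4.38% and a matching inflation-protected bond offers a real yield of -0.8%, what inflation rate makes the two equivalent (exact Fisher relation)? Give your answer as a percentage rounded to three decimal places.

(1 + π) = (1 + i)/(1 + r) = 1.04380 / 0.99200 = 1.052218
Break-even inflation = 1.052218 − 1 → 5.222%.

5.222%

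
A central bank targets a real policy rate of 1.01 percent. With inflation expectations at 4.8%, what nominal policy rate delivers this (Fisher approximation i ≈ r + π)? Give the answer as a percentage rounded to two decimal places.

5.81%

i ≈ r + π = 1.01% + 4.8% = 5.81%.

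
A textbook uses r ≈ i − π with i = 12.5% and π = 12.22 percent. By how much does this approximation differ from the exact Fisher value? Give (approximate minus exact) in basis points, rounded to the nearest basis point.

3 basis points

Approximate: r ≈ 12.500% − 12.220% = 0.2800%
Exact: (1 + 0.1250)/(1 + 0.1222) − 1 = 0.2495%
Error = 0.2800% − 0.2495% = 0.0305% → 3 basis points.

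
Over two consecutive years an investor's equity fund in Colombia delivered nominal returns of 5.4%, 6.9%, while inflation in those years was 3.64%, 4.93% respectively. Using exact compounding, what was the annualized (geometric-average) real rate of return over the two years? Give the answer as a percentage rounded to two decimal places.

1.79%

Compound the nominal returns: 1.0540 × 1.0690 = 1.12672600.
Compound inflation: 1.0364 × 1.0493 = 1.08749452.
Deflate: 1.12672600 / 1.08749452 = 1.03607511.
Annualized real rate = 1.03607511^(1/2) − 1 = 1.7878% → 1.79%.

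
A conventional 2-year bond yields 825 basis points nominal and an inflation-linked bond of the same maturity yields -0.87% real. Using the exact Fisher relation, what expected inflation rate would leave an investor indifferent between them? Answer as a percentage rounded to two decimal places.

9.20%

(1 + π) = (1 + i)/(1 + r) = 1.08250 / 0.99130 = 1.092000
Break-even inflation = 1.092000 − 1 → 9.20%.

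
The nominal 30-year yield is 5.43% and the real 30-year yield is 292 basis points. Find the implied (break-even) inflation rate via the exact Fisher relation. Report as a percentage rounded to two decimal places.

(1 + π) = (1 + i)/(1 + r) = 1.05430 / 1.02920 = 1.024388
Break-even inflation = 1.024388 − 1 → 2.44%.

2.44%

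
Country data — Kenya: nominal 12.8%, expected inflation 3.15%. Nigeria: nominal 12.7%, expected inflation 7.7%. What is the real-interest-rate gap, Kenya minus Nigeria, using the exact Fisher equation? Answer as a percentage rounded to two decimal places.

Kenya: (1 + 0.1280)/(1 + 0.0315) − 1 = 9.3553%
Nigeria: (1 + 0.1270)/(1 + 0.0770) − 1 = 4.6425%
Differential = 9.3553% − 4.6425% = 4.7128% → 4.71%.

4.71%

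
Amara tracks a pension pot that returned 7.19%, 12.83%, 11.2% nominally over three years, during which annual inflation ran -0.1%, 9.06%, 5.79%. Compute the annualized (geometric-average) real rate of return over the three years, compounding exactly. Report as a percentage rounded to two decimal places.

Compound the nominal returns: 1.0719 × 1.1283 × 1.1120 = 1.34488034.
Compound inflation: 0.9990 × 1.0906 × 1.0579 = 1.15259199.
Deflate: 1.34488034 / 1.15259199 = 1.16683124.
Annualized real rate = 1.16683124^(1/3) − 1 = 5.2776% → 5.28%.

5.28%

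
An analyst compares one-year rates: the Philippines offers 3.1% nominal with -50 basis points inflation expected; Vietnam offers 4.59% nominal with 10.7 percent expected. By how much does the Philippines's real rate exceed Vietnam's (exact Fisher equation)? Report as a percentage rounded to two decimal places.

The Philippines: (1 + 0.0310)/(1 − 0.0050) − 1 = 3.6181%
Vietnam: (1 + 0.0459)/(1 + 0.1070) − 1 = -5.5194%
Differential = 3.6181% − (-5.5194%) = 9.1375% → 9.14%.

9.14%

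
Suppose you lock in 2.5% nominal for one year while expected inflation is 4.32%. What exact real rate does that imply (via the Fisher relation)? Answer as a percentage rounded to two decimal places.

-1.74%

By the Fisher relation, 1 + r = (1 + i)/(1 + π).
1 + r = 1.02500 / 1.04320 = 0.982554
r = 0.982554 − 1 = -1.7446%, i.e. -1.74%.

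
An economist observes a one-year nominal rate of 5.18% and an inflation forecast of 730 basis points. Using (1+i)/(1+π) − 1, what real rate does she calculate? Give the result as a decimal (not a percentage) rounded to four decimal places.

-0.0198

By the Fisher relation, 1 + r = (1 + i)/(1 + π).
1 + r = 1.05180 / 1.07300 = 0.980242
r = 0.980242 − 1 = -1.9758%, i.e. -0.0198.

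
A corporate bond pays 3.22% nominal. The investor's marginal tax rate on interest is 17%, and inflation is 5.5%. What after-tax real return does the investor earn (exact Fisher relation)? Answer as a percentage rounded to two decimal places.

-2.68%

After-tax nominal return = 3.22% × (1 − 0.17) = 2.6726%.
1 + r = 1.026726 / 1.05500 = 0.973200
After-tax real rate = 0.973200 − 1 → -2.68%.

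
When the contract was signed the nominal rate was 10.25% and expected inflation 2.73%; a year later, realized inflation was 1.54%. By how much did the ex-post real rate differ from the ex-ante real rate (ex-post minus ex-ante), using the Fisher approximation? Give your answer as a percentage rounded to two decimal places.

Ex-ante: 10.25% − 2.73% = 7.520%
Ex-post: 10.25% − 1.54% = 8.710%
Difference (ex-post − ex-ante) = 1.1900% → 1.19%.

1.19%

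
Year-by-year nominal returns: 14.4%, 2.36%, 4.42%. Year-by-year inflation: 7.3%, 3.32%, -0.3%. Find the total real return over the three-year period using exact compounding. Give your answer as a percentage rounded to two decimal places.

Nominal growth factor = 1.1440 × 1.0236 × 1.0442 = 1.222757
Price-level growth factor = 1.0730 × 1.0332 × 0.9970 = 1.105298
Real growth factor = 1.222757 / 1.105298 = 1.106269
Total real return = 1.106269 − 1 → 10.63%.

10.63%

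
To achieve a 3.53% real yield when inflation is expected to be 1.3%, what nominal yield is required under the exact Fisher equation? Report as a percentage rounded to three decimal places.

4.876%

(1 + i) = (1 + r)(1 + π) = 1.03530 × 1.01300 = 1.0487589
i = 1.0487589 − 1, so the required nominal rate is 4.876%.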